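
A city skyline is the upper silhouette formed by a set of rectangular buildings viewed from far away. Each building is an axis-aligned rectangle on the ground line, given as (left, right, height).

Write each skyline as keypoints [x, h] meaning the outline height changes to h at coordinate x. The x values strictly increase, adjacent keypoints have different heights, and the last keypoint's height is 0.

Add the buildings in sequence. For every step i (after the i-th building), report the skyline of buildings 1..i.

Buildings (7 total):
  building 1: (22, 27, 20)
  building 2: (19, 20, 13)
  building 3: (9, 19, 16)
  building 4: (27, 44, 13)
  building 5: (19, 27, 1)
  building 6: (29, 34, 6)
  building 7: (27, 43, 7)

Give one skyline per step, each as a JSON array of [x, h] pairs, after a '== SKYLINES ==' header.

== SKYLINES ==
[[22,20],[27,0]]
[[19,13],[20,0],[22,20],[27,0]]
[[9,16],[19,13],[20,0],[22,20],[27,0]]
[[9,16],[19,13],[20,0],[22,20],[27,13],[44,0]]
[[9,16],[19,13],[20,1],[22,20],[27,13],[44,0]]
[[9,16],[19,13],[20,1],[22,20],[27,13],[44,0]]
[[9,16],[19,13],[20,1],[22,20],[27,13],[44,0]]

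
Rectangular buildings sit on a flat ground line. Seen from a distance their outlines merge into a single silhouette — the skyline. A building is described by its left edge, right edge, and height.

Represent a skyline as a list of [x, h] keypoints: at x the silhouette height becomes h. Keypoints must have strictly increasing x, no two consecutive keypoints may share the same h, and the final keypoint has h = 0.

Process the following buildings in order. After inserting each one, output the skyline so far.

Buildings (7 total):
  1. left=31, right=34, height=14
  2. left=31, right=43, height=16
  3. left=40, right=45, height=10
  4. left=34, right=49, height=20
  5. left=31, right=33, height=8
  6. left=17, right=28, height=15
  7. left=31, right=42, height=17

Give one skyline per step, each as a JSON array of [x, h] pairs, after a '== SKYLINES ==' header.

== SKYLINES ==
[[31,14],[34,0]]
[[31,16],[43,0]]
[[31,16],[43,10],[45,0]]
[[31,16],[34,20],[49,0]]
[[31,16],[34,20],[49,0]]
[[17,15],[28,0],[31,16],[34,20],[49,0]]
[[17,15],[28,0],[31,17],[34,20],[49,0]]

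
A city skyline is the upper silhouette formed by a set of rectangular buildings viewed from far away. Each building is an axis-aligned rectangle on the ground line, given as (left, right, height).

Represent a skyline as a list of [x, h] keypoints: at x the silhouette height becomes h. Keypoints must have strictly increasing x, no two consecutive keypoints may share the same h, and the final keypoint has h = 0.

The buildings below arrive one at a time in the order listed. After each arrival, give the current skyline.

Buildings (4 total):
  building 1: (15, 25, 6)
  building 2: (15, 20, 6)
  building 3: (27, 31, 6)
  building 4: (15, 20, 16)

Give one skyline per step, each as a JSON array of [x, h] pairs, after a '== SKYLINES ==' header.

== SKYLINES ==
[[15,6],[25,0]]
[[15,6],[25,0]]
[[15,6],[25,0],[27,6],[31,0]]
[[15,16],[20,6],[25,0],[27,6],[31,0]]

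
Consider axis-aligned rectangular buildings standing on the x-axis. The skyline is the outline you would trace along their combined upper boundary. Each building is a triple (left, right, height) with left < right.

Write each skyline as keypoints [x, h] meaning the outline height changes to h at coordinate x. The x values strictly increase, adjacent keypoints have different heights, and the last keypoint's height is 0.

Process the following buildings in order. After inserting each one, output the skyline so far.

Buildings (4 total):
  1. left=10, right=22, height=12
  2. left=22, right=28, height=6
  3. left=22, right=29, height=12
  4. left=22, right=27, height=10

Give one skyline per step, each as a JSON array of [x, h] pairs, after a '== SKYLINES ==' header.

== SKYLINES ==
[[10,12],[22,0]]
[[10,12],[22,6],[28,0]]
[[10,12],[29,0]]
[[10,12],[29,0]]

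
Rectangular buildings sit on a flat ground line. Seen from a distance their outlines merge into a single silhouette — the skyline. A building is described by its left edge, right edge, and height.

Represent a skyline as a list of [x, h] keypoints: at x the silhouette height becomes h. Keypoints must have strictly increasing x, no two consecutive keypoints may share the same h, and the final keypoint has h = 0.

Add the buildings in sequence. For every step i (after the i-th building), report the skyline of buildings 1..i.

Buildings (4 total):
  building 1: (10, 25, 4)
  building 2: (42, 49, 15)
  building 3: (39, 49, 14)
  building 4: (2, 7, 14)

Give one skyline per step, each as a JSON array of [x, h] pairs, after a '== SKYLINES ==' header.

== SKYLINES ==
[[10,4],[25,0]]
[[10,4],[25,0],[42,15],[49,0]]
[[10,4],[25,0],[39,14],[42,15],[49,0]]
[[2,14],[7,0],[10,4],[25,0],[39,14],[42,15],[49,0]]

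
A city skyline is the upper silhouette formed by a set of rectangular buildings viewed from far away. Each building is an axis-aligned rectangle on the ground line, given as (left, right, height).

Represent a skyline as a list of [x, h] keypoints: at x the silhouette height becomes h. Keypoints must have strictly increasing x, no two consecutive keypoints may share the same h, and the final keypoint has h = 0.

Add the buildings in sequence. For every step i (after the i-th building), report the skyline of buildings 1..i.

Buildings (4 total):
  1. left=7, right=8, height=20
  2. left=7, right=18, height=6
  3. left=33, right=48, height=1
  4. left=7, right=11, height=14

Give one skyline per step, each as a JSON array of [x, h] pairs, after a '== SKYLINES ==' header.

== SKYLINES ==
[[7,20],[8,0]]
[[7,20],[8,6],[18,0]]
[[7,20],[8,6],[18,0],[33,1],[48,0]]
[[7,20],[8,14],[11,6],[18,0],[33,1],[48,0]]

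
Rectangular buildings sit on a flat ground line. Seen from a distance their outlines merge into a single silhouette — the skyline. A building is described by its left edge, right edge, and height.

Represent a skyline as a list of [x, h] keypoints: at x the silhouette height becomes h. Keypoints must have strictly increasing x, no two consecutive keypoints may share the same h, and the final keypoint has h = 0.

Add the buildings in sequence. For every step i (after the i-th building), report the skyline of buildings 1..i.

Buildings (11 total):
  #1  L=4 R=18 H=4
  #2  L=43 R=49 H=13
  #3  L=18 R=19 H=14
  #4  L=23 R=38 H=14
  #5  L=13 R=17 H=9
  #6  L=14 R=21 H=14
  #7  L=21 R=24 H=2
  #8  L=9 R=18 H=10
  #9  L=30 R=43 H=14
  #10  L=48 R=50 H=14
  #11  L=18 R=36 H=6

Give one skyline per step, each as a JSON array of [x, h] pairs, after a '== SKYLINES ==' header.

== SKYLINES ==
[[4,4],[18,0]]
[[4,4],[18,0],[43,13],[49,0]]
[[4,4],[18,14],[19,0],[43,13],[49,0]]
[[4,4],[18,14],[19,0],[23,14],[38,0],[43,13],[49,0]]
[[4,4],[13,9],[17,4],[18,14],[19,0],[23,14],[38,0],[43,13],[49,0]]
[[4,4],[13,9],[14,14],[21,0],[23,14],[38,0],[43,13],[49,0]]
[[4,4],[13,9],[14,14],[21,2],[23,14],[38,0],[43,13],[49,0]]
[[4,4],[9,10],[14,14],[21,2],[23,14],[38,0],[43,13],[49,0]]
[[4,4],[9,10],[14,14],[21,2],[23,14],[43,13],[49,0]]
[[4,4],[9,10],[14,14],[21,2],[23,14],[43,13],[48,14],[50,0]]
[[4,4],[9,10],[14,14],[21,6],[23,14],[43,13],[48,14],[50,0]]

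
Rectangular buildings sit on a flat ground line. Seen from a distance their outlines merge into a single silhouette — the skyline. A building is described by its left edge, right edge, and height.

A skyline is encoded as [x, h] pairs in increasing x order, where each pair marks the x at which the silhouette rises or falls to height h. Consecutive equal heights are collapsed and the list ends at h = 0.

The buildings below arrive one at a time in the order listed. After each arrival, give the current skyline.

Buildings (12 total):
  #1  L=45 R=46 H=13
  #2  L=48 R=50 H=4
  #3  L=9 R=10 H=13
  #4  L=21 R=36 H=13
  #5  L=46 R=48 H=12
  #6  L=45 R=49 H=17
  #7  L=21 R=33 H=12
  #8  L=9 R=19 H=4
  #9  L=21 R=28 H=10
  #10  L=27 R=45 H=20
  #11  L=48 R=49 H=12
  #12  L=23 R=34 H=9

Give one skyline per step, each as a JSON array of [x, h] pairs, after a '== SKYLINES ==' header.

== SKYLINES ==
[[45,13],[46,0]]
[[45,13],[46,0],[48,4],[50,0]]
[[9,13],[10,0],[45,13],[46,0],[48,4],[50,0]]
[[9,13],[10,0],[21,13],[36,0],[45,13],[46,0],[48,4],[50,0]]
[[9,13],[10,0],[21,13],[36,0],[45,13],[46,12],[48,4],[50,0]]
[[9,13],[10,0],[21,13],[36,0],[45,17],[49,4],[50,0]]
[[9,13],[10,0],[21,13],[36,0],[45,17],[49,4],[50,0]]
[[9,13],[10,4],[19,0],[21,13],[36,0],[45,17],[49,4],[50,0]]
[[9,13],[10,4],[19,0],[21,13],[36,0],[45,17],[49,4],[50,0]]
[[9,13],[10,4],[19,0],[21,13],[27,20],[45,17],[49,4],[50,0]]
[[9,13],[10,4],[19,0],[21,13],[27,20],[45,17],[49,4],[50,0]]
[[9,13],[10,4],[19,0],[21,13],[27,20],[45,17],[49,4],[50,0]]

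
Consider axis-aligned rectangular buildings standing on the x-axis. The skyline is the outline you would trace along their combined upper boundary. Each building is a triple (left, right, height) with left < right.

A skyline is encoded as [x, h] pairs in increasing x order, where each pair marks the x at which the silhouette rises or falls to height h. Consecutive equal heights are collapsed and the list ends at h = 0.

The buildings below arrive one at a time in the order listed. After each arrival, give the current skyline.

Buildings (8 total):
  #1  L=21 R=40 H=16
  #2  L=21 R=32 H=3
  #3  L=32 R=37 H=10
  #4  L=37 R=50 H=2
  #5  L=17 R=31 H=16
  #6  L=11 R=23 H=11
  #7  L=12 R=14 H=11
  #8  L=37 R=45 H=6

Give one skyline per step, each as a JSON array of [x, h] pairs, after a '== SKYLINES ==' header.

== SKYLINES ==
[[21,16],[40,0]]
[[21,16],[40,0]]
[[21,16],[40,0]]
[[21,16],[40,2],[50,0]]
[[17,16],[40,2],[50,0]]
[[11,11],[17,16],[40,2],[50,0]]
[[11,11],[17,16],[40,2],[50,0]]
[[11,11],[17,16],[40,6],[45,2],[50,0]]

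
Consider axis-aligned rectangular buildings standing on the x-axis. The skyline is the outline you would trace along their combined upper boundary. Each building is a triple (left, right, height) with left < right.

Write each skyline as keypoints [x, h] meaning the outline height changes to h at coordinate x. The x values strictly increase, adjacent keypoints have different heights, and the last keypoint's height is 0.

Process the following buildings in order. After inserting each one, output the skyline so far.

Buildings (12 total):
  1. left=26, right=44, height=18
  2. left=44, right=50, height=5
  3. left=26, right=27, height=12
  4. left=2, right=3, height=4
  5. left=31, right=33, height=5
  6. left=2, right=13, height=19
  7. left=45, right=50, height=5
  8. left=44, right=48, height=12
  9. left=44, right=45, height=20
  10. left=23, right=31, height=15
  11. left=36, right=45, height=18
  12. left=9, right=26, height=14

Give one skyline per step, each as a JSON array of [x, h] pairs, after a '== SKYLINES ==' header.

== SKYLINES ==
[[26,18],[44,0]]
[[26,18],[44,5],[50,0]]
[[26,18],[44,5],[50,0]]
[[2,4],[3,0],[26,18],[44,5],[50,0]]
[[2,4],[3,0],[26,18],[44,5],[50,0]]
[[2,19],[13,0],[26,18],[44,5],[50,0]]
[[2,19],[13,0],[26,18],[44,5],[50,0]]
[[2,19],[13,0],[26,18],[44,12],[48,5],[50,0]]
[[2,19],[13,0],[26,18],[44,20],[45,12],[48,5],[50,0]]
[[2,19],[13,0],[23,15],[26,18],[44,20],[45,12],[48,5],[50,0]]
[[2,19],[13,0],[23,15],[26,18],[44,20],[45,12],[48,5],[50,0]]
[[2,19],[13,14],[23,15],[26,18],[44,20],[45,12],[48,5],[50,0]]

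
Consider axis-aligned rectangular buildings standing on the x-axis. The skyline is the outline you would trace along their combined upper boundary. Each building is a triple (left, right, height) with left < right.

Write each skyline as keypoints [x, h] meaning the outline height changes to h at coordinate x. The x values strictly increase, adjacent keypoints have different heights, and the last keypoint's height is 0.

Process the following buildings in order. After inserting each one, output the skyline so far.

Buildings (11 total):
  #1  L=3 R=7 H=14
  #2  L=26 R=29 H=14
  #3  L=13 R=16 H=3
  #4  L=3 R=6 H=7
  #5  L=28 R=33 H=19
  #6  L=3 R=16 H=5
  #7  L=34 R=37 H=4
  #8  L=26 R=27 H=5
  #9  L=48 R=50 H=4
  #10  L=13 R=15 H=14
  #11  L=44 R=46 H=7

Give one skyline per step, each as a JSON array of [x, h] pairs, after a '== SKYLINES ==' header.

== SKYLINES ==
[[3,14],[7,0]]
[[3,14],[7,0],[26,14],[29,0]]
[[3,14],[7,0],[13,3],[16,0],[26,14],[29,0]]
[[3,14],[7,0],[13,3],[16,0],[26,14],[29,0]]
[[3,14],[7,0],[13,3],[16,0],[26,14],[28,19],[33,0]]
[[3,14],[7,5],[16,0],[26,14],[28,19],[33,0]]
[[3,14],[7,5],[16,0],[26,14],[28,19],[33,0],[34,4],[37,0]]
[[3,14],[7,5],[16,0],[26,14],[28,19],[33,0],[34,4],[37,0]]
[[3,14],[7,5],[16,0],[26,14],[28,19],[33,0],[34,4],[37,0],[48,4],[50,0]]
[[3,14],[7,5],[13,14],[15,5],[16,0],[26,14],[28,19],[33,0],[34,4],[37,0],[48,4],[50,0]]
[[3,14],[7,5],[13,14],[15,5],[16,0],[26,14],[28,19],[33,0],[34,4],[37,0],[44,7],[46,0],[48,4],[50,0]]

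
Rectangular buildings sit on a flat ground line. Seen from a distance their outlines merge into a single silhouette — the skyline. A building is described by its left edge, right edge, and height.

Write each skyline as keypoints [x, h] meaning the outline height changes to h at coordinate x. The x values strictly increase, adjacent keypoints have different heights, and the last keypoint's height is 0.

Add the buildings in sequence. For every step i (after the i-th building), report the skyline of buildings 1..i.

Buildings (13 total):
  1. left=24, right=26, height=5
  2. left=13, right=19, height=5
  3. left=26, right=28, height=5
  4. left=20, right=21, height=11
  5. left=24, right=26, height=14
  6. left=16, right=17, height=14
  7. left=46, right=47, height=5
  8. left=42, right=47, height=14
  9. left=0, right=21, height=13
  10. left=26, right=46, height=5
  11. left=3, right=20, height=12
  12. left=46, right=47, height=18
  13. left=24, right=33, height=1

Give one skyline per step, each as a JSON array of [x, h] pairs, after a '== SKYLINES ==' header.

== SKYLINES ==
[[24,5],[26,0]]
[[13,5],[19,0],[24,5],[26,0]]
[[13,5],[19,0],[24,5],[28,0]]
[[13,5],[19,0],[20,11],[21,0],[24,5],[28,0]]
[[13,5],[19,0],[20,11],[21,0],[24,14],[26,5],[28,0]]
[[13,5],[16,14],[17,5],[19,0],[20,11],[21,0],[24,14],[26,5],[28,0]]
[[13,5],[16,14],[17,5],[19,0],[20,11],[21,0],[24,14],[26,5],[28,0],[46,5],[47,0]]
[[13,5],[16,14],[17,5],[19,0],[20,11],[21,0],[24,14],[26,5],[28,0],[42,14],[47,0]]
[[0,13],[16,14],[17,13],[21,0],[24,14],[26,5],[28,0],[42,14],[47,0]]
[[0,13],[16,14],[17,13],[21,0],[24,14],[26,5],[42,14],[47,0]]
[[0,13],[16,14],[17,13],[21,0],[24,14],[26,5],[42,14],[47,0]]
[[0,13],[16,14],[17,13],[21,0],[24,14],[26,5],[42,14],[46,18],[47,0]]
[[0,13],[16,14],[17,13],[21,0],[24,14],[26,5],[42,14],[46,18],[47,0]]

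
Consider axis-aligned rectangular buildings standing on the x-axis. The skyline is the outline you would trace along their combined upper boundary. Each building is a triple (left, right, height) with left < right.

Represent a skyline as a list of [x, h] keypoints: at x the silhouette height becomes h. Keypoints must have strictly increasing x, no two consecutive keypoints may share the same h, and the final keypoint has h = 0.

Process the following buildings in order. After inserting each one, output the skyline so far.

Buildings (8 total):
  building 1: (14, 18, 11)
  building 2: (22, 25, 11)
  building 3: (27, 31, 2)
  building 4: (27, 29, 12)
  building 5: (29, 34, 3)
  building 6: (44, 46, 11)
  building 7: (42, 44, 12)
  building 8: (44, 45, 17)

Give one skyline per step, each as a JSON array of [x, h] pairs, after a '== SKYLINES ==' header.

== SKYLINES ==
[[14,11],[18,0]]
[[14,11],[18,0],[22,11],[25,0]]
[[14,11],[18,0],[22,11],[25,0],[27,2],[31,0]]
[[14,11],[18,0],[22,11],[25,0],[27,12],[29,2],[31,0]]
[[14,11],[18,0],[22,11],[25,0],[27,12],[29,3],[34,0]]
[[14,11],[18,0],[22,11],[25,0],[27,12],[29,3],[34,0],[44,11],[46,0]]
[[14,11],[18,0],[22,11],[25,0],[27,12],[29,3],[34,0],[42,12],[44,11],[46,0]]
[[14,11],[18,0],[22,11],[25,0],[27,12],[29,3],[34,0],[42,12],[44,17],[45,11],[46,0]]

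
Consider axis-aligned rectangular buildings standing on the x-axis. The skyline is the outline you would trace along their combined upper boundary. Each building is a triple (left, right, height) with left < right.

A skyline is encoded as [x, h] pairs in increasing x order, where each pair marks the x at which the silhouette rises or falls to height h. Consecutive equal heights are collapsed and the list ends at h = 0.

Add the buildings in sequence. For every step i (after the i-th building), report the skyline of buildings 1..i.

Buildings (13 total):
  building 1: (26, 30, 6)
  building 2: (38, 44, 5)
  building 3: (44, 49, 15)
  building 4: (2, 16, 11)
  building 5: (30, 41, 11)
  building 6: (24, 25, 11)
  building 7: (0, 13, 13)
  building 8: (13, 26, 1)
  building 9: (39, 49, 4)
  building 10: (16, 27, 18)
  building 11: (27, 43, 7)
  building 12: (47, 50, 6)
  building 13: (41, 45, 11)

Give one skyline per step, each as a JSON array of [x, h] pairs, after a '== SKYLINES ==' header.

== SKYLINES ==
[[26,6],[30,0]]
[[26,6],[30,0],[38,5],[44,0]]
[[26,6],[30,0],[38,5],[44,15],[49,0]]
[[2,11],[16,0],[26,6],[30,0],[38,5],[44,15],[49,0]]
[[2,11],[16,0],[26,6],[30,11],[41,5],[44,15],[49,0]]
[[2,11],[16,0],[24,11],[25,0],[26,6],[30,11],[41,5],[44,15],[49,0]]
[[0,13],[13,11],[16,0],[24,11],[25,0],[26,6],[30,11],[41,5],[44,15],[49,0]]
[[0,13],[13,11],[16,1],[24,11],[25,1],[26,6],[30,11],[41,5],[44,15],[49,0]]
[[0,13],[13,11],[16,1],[24,11],[25,1],[26,6],[30,11],[41,5],[44,15],[49,0]]
[[0,13],[13,11],[16,18],[27,6],[30,11],[41,5],[44,15],[49,0]]
[[0,13],[13,11],[16,18],[27,7],[30,11],[41,7],[43,5],[44,15],[49,0]]
[[0,13],[13,11],[16,18],[27,7],[30,11],[41,7],[43,5],[44,15],[49,6],[50,0]]
[[0,13],[13,11],[16,18],[27,7],[30,11],[44,15],[49,6],[50,0]]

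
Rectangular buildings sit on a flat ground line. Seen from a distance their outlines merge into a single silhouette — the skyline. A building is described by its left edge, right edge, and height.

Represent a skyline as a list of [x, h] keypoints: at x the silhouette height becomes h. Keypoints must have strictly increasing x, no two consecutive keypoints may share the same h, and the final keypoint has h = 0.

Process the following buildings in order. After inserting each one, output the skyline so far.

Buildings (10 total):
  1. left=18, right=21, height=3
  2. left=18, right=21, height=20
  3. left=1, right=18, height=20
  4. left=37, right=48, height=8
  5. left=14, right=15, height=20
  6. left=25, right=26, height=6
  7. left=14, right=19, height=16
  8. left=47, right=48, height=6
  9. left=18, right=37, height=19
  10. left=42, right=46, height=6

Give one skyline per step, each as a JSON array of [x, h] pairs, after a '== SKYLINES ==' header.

== SKYLINES ==
[[18,3],[21,0]]
[[18,20],[21,0]]
[[1,20],[21,0]]
[[1,20],[21,0],[37,8],[48,0]]
[[1,20],[21,0],[37,8],[48,0]]
[[1,20],[21,0],[25,6],[26,0],[37,8],[48,0]]
[[1,20],[21,0],[25,6],[26,0],[37,8],[48,0]]
[[1,20],[21,0],[25,6],[26,0],[37,8],[48,0]]
[[1,20],[21,19],[37,8],[48,0]]
[[1,20],[21,19],[37,8],[48,0]]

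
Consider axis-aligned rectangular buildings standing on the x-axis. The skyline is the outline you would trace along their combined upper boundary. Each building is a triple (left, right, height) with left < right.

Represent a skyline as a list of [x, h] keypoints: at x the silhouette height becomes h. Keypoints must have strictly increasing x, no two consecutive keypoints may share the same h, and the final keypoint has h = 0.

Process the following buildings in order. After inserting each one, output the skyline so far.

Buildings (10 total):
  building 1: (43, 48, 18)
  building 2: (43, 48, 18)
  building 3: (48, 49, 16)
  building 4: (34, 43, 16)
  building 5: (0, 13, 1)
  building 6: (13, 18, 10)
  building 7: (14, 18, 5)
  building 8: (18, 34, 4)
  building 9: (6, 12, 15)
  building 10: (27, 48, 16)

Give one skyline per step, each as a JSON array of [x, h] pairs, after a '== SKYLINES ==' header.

== SKYLINES ==
[[43,18],[48,0]]
[[43,18],[48,0]]
[[43,18],[48,16],[49,0]]
[[34,16],[43,18],[48,16],[49,0]]
[[0,1],[13,0],[34,16],[43,18],[48,16],[49,0]]
[[0,1],[13,10],[18,0],[34,16],[43,18],[48,16],[49,0]]
[[0,1],[13,10],[18,0],[34,16],[43,18],[48,16],[49,0]]
[[0,1],[13,10],[18,4],[34,16],[43,18],[48,16],[49,0]]
[[0,1],[6,15],[12,1],[13,10],[18,4],[34,16],[43,18],[48,16],[49,0]]
[[0,1],[6,15],[12,1],[13,10],[18,4],[27,16],[43,18],[48,16],[49,0]]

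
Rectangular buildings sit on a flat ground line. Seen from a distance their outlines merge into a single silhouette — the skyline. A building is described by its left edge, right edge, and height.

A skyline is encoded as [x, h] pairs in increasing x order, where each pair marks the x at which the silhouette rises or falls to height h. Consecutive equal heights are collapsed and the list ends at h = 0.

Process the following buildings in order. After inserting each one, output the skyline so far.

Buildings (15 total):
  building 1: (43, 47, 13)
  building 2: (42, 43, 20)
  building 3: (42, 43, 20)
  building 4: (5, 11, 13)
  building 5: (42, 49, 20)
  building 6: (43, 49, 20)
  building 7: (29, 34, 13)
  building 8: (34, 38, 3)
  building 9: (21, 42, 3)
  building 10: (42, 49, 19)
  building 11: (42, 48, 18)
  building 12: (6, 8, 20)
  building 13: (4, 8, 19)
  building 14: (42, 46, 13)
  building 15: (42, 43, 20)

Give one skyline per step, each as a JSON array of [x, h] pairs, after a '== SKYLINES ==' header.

== SKYLINES ==
[[43,13],[47,0]]
[[42,20],[43,13],[47,0]]
[[42,20],[43,13],[47,0]]
[[5,13],[11,0],[42,20],[43,13],[47,0]]
[[5,13],[11,0],[42,20],[49,0]]
[[5,13],[11,0],[42,20],[49,0]]
[[5,13],[11,0],[29,13],[34,0],[42,20],[49,0]]
[[5,13],[11,0],[29,13],[34,3],[38,0],[42,20],[49,0]]
[[5,13],[11,0],[21,3],[29,13],[34,3],[42,20],[49,0]]
[[5,13],[11,0],[21,3],[29,13],[34,3],[42,20],[49,0]]
[[5,13],[11,0],[21,3],[29,13],[34,3],[42,20],[49,0]]
[[5,13],[6,20],[8,13],[11,0],[21,3],[29,13],[34,3],[42,20],[49,0]]
[[4,19],[6,20],[8,13],[11,0],[21,3],[29,13],[34,3],[42,20],[49,0]]
[[4,19],[6,20],[8,13],[11,0],[21,3],[29,13],[34,3],[42,20],[49,0]]
[[4,19],[6,20],[8,13],[11,0],[21,3],[29,13],[34,3],[42,20],[49,0]]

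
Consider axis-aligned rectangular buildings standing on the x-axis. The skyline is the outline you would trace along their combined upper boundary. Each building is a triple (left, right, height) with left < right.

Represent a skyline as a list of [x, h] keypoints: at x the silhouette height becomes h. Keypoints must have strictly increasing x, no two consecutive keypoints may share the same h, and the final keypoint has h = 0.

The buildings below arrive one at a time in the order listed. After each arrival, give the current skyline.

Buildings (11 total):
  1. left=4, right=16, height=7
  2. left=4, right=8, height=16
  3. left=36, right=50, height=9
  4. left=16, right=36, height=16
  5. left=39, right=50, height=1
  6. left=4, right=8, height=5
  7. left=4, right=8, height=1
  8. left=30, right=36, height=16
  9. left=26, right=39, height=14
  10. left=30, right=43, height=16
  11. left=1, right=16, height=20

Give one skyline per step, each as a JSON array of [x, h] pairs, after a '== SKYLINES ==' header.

== SKYLINES ==
[[4,7],[16,0]]
[[4,16],[8,7],[16,0]]
[[4,16],[8,7],[16,0],[36,9],[50,0]]
[[4,16],[8,7],[16,16],[36,9],[50,0]]
[[4,16],[8,7],[16,16],[36,9],[50,0]]
[[4,16],[8,7],[16,16],[36,9],[50,0]]
[[4,16],[8,7],[16,16],[36,9],[50,0]]
[[4,16],[8,7],[16,16],[36,9],[50,0]]
[[4,16],[8,7],[16,16],[36,14],[39,9],[50,0]]
[[4,16],[8,7],[16,16],[43,9],[50,0]]
[[1,20],[16,16],[43,9],[50,0]]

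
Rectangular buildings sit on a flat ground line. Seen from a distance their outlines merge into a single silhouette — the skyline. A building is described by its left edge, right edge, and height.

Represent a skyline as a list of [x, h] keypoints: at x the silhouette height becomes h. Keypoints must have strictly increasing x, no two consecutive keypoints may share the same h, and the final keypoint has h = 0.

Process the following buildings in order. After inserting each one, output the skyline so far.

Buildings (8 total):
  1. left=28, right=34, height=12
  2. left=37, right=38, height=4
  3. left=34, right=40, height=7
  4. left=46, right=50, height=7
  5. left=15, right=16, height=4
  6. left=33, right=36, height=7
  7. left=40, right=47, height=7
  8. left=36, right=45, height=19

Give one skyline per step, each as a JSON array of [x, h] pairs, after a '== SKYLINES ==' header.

== SKYLINES ==
[[28,12],[34,0]]
[[28,12],[34,0],[37,4],[38,0]]
[[28,12],[34,7],[40,0]]
[[28,12],[34,7],[40,0],[46,7],[50,0]]
[[15,4],[16,0],[28,12],[34,7],[40,0],[46,7],[50,0]]
[[15,4],[16,0],[28,12],[34,7],[40,0],[46,7],[50,0]]
[[15,4],[16,0],[28,12],[34,7],[50,0]]
[[15,4],[16,0],[28,12],[34,7],[36,19],[45,7],[50,0]]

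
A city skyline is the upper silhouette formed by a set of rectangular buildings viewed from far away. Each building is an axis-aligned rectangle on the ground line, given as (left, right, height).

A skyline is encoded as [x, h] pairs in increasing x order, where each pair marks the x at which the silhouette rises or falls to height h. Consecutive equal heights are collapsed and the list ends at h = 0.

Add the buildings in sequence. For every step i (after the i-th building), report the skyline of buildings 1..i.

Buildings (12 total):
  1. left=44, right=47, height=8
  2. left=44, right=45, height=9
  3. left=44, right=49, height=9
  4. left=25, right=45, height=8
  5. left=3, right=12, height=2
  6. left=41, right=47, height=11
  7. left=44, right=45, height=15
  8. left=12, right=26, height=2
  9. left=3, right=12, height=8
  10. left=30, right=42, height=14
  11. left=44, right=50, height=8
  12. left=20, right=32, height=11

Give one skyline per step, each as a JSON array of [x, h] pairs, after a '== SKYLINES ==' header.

== SKYLINES ==
[[44,8],[47,0]]
[[44,9],[45,8],[47,0]]
[[44,9],[49,0]]
[[25,8],[44,9],[49,0]]
[[3,2],[12,0],[25,8],[44,9],[49,0]]
[[3,2],[12,0],[25,8],[41,11],[47,9],[49,0]]
[[3,2],[12,0],[25,8],[41,11],[44,15],[45,11],[47,9],[49,0]]
[[3,2],[25,8],[41,11],[44,15],[45,11],[47,9],[49,0]]
[[3,8],[12,2],[25,8],[41,11],[44,15],[45,11],[47,9],[49,0]]
[[3,8],[12,2],[25,8],[30,14],[42,11],[44,15],[45,11],[47,9],[49,0]]
[[3,8],[12,2],[25,8],[30,14],[42,11],[44,15],[45,11],[47,9],[49,8],[50,0]]
[[3,8],[12,2],[20,11],[30,14],[42,11],[44,15],[45,11],[47,9],[49,8],[50,0]]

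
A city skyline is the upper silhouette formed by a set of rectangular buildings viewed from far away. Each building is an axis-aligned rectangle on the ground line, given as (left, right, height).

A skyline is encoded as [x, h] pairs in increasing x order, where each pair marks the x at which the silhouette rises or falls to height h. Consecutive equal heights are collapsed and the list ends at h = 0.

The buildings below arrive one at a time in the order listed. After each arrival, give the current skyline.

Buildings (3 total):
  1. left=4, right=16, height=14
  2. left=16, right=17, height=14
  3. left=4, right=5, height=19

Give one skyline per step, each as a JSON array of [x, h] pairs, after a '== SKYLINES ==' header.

== SKYLINES ==
[[4,14],[16,0]]
[[4,14],[17,0]]
[[4,19],[5,14],[17,0]]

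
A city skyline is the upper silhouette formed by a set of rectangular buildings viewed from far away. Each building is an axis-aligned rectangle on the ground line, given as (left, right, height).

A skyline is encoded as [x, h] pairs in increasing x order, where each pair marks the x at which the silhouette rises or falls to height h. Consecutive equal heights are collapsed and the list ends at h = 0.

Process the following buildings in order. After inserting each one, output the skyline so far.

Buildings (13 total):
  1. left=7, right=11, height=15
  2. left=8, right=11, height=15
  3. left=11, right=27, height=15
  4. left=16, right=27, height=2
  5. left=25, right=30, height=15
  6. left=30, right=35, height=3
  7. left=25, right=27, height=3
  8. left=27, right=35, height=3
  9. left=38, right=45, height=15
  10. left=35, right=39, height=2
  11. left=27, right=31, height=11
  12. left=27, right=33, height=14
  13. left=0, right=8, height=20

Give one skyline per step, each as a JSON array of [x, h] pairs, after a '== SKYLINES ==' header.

== SKYLINES ==
[[7,15],[11,0]]
[[7,15],[11,0]]
[[7,15],[27,0]]
[[7,15],[27,0]]
[[7,15],[30,0]]
[[7,15],[30,3],[35,0]]
[[7,15],[30,3],[35,0]]
[[7,15],[30,3],[35,0]]
[[7,15],[30,3],[35,0],[38,15],[45,0]]
[[7,15],[30,3],[35,2],[38,15],[45,0]]
[[7,15],[30,11],[31,3],[35,2],[38,15],[45,0]]
[[7,15],[30,14],[33,3],[35,2],[38,15],[45,0]]
[[0,20],[8,15],[30,14],[33,3],[35,2],[38,15],[45,0]]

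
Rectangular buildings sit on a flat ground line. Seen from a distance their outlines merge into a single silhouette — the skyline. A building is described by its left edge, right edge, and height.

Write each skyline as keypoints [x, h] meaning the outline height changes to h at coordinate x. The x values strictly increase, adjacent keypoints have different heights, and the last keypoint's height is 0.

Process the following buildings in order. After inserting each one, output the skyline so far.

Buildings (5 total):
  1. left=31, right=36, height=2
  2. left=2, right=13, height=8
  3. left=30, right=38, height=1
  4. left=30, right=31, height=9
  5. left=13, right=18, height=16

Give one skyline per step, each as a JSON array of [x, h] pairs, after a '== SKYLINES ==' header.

== SKYLINES ==
[[31,2],[36,0]]
[[2,8],[13,0],[31,2],[36,0]]
[[2,8],[13,0],[30,1],[31,2],[36,1],[38,0]]
[[2,8],[13,0],[30,9],[31,2],[36,1],[38,0]]
[[2,8],[13,16],[18,0],[30,9],[31,2],[36,1],[38,0]]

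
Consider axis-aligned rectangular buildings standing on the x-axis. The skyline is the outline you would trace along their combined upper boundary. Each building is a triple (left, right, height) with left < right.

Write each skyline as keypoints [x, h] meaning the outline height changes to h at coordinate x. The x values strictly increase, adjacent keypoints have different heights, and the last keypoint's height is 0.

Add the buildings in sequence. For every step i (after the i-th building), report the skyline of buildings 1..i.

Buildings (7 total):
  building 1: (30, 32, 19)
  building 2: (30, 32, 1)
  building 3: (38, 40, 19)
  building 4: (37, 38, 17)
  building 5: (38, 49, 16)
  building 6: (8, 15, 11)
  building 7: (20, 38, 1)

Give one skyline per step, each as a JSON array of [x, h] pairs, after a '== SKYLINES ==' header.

== SKYLINES ==
[[30,19],[32,0]]
[[30,19],[32,0]]
[[30,19],[32,0],[38,19],[40,0]]
[[30,19],[32,0],[37,17],[38,19],[40,0]]
[[30,19],[32,0],[37,17],[38,19],[40,16],[49,0]]
[[8,11],[15,0],[30,19],[32,0],[37,17],[38,19],[40,16],[49,0]]
[[8,11],[15,0],[20,1],[30,19],[32,1],[37,17],[38,19],[40,16],[49,0]]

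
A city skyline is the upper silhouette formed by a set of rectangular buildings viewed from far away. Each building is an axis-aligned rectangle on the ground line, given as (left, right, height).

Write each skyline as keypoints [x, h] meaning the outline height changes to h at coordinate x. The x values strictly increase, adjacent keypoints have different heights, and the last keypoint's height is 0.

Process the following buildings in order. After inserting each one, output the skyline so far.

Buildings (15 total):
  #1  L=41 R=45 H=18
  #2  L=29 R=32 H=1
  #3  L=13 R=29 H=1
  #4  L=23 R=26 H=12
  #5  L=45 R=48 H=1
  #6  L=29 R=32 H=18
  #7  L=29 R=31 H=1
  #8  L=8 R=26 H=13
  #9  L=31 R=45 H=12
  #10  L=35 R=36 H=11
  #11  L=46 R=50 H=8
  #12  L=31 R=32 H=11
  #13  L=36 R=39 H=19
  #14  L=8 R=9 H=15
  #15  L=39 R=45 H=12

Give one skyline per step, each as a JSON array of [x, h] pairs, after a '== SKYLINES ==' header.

== SKYLINES ==
[[41,18],[45,0]]
[[29,1],[32,0],[41,18],[45,0]]
[[13,1],[32,0],[41,18],[45,0]]
[[13,1],[23,12],[26,1],[32,0],[41,18],[45,0]]
[[13,1],[23,12],[26,1],[32,0],[41,18],[45,1],[48,0]]
[[13,1],[23,12],[26,1],[29,18],[32,0],[41,18],[45,1],[48,0]]
[[13,1],[23,12],[26,1],[29,18],[32,0],[41,18],[45,1],[48,0]]
[[8,13],[26,1],[29,18],[32,0],[41,18],[45,1],[48,0]]
[[8,13],[26,1],[29,18],[32,12],[41,18],[45,1],[48,0]]
[[8,13],[26,1],[29,18],[32,12],[41,18],[45,1],[48,0]]
[[8,13],[26,1],[29,18],[32,12],[41,18],[45,1],[46,8],[50,0]]
[[8,13],[26,1],[29,18],[32,12],[41,18],[45,1],[46,8],[50,0]]
[[8,13],[26,1],[29,18],[32,12],[36,19],[39,12],[41,18],[45,1],[46,8],[50,0]]
[[8,15],[9,13],[26,1],[29,18],[32,12],[36,19],[39,12],[41,18],[45,1],[46,8],[50,0]]
[[8,15],[9,13],[26,1],[29,18],[32,12],[36,19],[39,12],[41,18],[45,1],[46,8],[50,0]]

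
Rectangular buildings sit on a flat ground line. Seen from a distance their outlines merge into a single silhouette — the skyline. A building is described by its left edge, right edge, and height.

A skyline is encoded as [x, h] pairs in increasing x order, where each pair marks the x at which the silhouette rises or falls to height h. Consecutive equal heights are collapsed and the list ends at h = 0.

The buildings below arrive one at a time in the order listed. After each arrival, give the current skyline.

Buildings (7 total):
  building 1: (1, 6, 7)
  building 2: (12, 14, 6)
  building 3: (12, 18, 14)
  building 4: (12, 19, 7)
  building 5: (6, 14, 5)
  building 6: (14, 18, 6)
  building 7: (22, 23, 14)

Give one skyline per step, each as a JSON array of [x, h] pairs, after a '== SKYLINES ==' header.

== SKYLINES ==
[[1,7],[6,0]]
[[1,7],[6,0],[12,6],[14,0]]
[[1,7],[6,0],[12,14],[18,0]]
[[1,7],[6,0],[12,14],[18,7],[19,0]]
[[1,7],[6,5],[12,14],[18,7],[19,0]]
[[1,7],[6,5],[12,14],[18,7],[19,0]]
[[1,7],[6,5],[12,14],[18,7],[19,0],[22,14],[23,0]]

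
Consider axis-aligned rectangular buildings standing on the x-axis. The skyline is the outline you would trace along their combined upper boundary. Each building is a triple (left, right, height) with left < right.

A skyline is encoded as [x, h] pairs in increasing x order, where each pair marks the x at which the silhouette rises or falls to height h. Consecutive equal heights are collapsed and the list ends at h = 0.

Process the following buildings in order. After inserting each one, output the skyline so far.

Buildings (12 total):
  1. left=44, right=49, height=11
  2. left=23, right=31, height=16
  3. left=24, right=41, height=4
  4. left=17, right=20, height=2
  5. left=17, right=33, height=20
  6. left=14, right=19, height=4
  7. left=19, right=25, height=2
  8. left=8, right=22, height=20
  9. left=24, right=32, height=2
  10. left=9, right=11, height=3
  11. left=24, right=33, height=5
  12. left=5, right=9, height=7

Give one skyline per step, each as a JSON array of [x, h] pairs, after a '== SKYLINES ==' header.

== SKYLINES ==
[[44,11],[49,0]]
[[23,16],[31,0],[44,11],[49,0]]
[[23,16],[31,4],[41,0],[44,11],[49,0]]
[[17,2],[20,0],[23,16],[31,4],[41,0],[44,11],[49,0]]
[[17,20],[33,4],[41,0],[44,11],[49,0]]
[[14,4],[17,20],[33,4],[41,0],[44,11],[49,0]]
[[14,4],[17,20],[33,4],[41,0],[44,11],[49,0]]
[[8,20],[33,4],[41,0],[44,11],[49,0]]
[[8,20],[33,4],[41,0],[44,11],[49,0]]
[[8,20],[33,4],[41,0],[44,11],[49,0]]
[[8,20],[33,4],[41,0],[44,11],[49,0]]
[[5,7],[8,20],[33,4],[41,0],[44,11],[49,0]]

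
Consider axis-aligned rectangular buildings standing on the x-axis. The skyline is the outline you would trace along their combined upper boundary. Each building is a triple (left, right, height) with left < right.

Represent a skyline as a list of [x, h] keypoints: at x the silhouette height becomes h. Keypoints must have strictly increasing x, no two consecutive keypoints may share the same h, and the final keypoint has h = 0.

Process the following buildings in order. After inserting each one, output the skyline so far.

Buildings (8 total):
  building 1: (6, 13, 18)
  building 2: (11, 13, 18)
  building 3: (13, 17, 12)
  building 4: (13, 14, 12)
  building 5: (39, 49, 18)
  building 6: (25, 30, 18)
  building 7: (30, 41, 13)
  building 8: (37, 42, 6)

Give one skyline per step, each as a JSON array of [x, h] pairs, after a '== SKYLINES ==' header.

== SKYLINES ==
[[6,18],[13,0]]
[[6,18],[13,0]]
[[6,18],[13,12],[17,0]]
[[6,18],[13,12],[17,0]]
[[6,18],[13,12],[17,0],[39,18],[49,0]]
[[6,18],[13,12],[17,0],[25,18],[30,0],[39,18],[49,0]]
[[6,18],[13,12],[17,0],[25,18],[30,13],[39,18],[49,0]]
[[6,18],[13,12],[17,0],[25,18],[30,13],[39,18],[49,0]]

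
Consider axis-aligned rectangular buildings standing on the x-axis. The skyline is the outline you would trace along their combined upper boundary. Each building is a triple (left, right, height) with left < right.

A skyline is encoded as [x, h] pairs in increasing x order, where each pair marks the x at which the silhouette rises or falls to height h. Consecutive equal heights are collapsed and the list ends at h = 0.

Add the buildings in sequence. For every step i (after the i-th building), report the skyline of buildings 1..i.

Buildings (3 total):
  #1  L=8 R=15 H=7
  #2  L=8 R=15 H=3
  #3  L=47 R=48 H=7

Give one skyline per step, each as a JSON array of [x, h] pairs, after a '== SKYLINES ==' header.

== SKYLINES ==
[[8,7],[15,0]]
[[8,7],[15,0]]
[[8,7],[15,0],[47,7],[48,0]]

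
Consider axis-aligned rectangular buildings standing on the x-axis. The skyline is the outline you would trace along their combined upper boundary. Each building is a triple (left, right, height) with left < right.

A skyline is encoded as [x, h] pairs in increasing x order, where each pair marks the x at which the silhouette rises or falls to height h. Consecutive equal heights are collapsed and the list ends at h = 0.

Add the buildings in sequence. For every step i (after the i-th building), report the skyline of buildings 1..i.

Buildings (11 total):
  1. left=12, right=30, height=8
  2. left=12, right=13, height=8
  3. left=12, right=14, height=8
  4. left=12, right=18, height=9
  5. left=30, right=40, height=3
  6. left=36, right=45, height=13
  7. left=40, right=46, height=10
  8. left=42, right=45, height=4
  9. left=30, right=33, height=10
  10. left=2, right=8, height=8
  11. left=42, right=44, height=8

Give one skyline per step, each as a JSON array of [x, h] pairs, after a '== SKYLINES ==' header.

== SKYLINES ==
[[12,8],[30,0]]
[[12,8],[30,0]]
[[12,8],[30,0]]
[[12,9],[18,8],[30,0]]
[[12,9],[18,8],[30,3],[40,0]]
[[12,9],[18,8],[30,3],[36,13],[45,0]]
[[12,9],[18,8],[30,3],[36,13],[45,10],[46,0]]
[[12,9],[18,8],[30,3],[36,13],[45,10],[46,0]]
[[12,9],[18,8],[30,10],[33,3],[36,13],[45,10],[46,0]]
[[2,8],[8,0],[12,9],[18,8],[30,10],[33,3],[36,13],[45,10],[46,0]]
[[2,8],[8,0],[12,9],[18,8],[30,10],[33,3],[36,13],[45,10],[46,0]]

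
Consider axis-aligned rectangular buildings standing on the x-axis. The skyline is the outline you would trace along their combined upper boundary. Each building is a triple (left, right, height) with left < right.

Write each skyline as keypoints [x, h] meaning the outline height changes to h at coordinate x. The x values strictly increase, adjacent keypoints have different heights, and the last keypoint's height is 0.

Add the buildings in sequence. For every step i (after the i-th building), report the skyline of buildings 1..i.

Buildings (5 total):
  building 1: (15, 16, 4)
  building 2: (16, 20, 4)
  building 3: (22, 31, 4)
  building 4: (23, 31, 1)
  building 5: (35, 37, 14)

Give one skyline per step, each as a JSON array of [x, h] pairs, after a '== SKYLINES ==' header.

== SKYLINES ==
[[15,4],[16,0]]
[[15,4],[20,0]]
[[15,4],[20,0],[22,4],[31,0]]
[[15,4],[20,0],[22,4],[31,0]]
[[15,4],[20,0],[22,4],[31,0],[35,14],[37,0]]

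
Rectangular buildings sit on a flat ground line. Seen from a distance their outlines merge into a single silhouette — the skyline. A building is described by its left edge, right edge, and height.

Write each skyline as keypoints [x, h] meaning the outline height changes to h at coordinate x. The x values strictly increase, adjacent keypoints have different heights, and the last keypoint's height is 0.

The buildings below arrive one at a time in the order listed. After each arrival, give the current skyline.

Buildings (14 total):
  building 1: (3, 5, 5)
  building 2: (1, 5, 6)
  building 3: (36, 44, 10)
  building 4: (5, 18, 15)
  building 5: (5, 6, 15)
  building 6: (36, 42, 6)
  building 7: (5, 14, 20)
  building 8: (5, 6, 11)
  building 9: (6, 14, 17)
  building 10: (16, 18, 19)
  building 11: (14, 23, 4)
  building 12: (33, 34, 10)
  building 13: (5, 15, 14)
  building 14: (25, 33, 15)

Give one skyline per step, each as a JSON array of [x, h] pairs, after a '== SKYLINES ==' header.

== SKYLINES ==
[[3,5],[5,0]]
[[1,6],[5,0]]
[[1,6],[5,0],[36,10],[44,0]]
[[1,6],[5,15],[18,0],[36,10],[44,0]]
[[1,6],[5,15],[18,0],[36,10],[44,0]]
[[1,6],[5,15],[18,0],[36,10],[44,0]]
[[1,6],[5,20],[14,15],[18,0],[36,10],[44,0]]
[[1,6],[5,20],[14,15],[18,0],[36,10],[44,0]]
[[1,6],[5,20],[14,15],[18,0],[36,10],[44,0]]
[[1,6],[5,20],[14,15],[16,19],[18,0],[36,10],[44,0]]
[[1,6],[5,20],[14,15],[16,19],[18,4],[23,0],[36,10],[44,0]]
[[1,6],[5,20],[14,15],[16,19],[18,4],[23,0],[33,10],[34,0],[36,10],[44,0]]
[[1,6],[5,20],[14,15],[16,19],[18,4],[23,0],[33,10],[34,0],[36,10],[44,0]]
[[1,6],[5,20],[14,15],[16,19],[18,4],[23,0],[25,15],[33,10],[34,0],[36,10],[44,0]]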